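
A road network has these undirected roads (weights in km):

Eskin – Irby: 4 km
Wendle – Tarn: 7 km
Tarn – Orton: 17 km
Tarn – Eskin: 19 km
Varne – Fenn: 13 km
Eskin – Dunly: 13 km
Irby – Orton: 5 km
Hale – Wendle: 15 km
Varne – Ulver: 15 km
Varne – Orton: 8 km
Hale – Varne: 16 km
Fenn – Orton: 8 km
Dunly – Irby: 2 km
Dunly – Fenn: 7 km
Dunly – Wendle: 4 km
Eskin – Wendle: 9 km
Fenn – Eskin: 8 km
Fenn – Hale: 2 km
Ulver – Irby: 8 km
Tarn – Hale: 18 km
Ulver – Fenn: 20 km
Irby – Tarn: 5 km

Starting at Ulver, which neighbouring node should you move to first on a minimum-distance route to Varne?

Candidate routes:
Ulver → Irby → Orton → Varne: 8+5+8 = 21
Ulver → Varne: 15 = 15
The minimum is 15 km via Ulver → Varne.
So from Ulver the first move is to Varne.

Varne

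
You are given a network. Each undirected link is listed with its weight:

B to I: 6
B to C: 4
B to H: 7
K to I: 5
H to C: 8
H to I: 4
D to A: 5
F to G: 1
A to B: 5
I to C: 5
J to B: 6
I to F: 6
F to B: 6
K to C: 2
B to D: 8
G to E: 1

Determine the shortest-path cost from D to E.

16

Running Dijkstra from D:
D: 0
A: 5  (via D)
B: 8  (via D)
C: 12  (via B)
F: 14  (via B)
I: 14  (via B)
J: 14  (via B)
K: 14  (via C)
G: 15  (via F)
H: 15  (via B)
E: 16  (via G)
Shortest route: D → B → F → G → E = 16.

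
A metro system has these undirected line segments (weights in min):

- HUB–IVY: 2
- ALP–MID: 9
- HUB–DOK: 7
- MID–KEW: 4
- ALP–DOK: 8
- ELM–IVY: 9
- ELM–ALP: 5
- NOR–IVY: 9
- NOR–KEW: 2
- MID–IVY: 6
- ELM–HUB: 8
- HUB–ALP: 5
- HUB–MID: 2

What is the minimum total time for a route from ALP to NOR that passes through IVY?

16 min

Shortest ALP→IVY: ALP → HUB → IVY = 7
Shortest IVY→NOR: IVY → NOR = 9
Total via IVY: 7 + 9 = 16 min.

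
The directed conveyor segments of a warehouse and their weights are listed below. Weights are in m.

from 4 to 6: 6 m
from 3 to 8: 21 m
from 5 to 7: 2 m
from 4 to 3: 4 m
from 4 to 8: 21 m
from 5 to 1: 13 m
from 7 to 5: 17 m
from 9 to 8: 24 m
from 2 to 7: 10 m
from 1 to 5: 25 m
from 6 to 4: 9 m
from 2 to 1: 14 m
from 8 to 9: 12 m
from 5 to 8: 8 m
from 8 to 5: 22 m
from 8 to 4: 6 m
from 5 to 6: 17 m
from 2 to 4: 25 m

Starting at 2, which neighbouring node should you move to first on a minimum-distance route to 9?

Enumerating some paths:
2 → 4 → 3 → 8 → 9: 25+4+21+12 = 62
2 → 7 → 5 → 8 → 9: 10+17+8+12 = 47
2 → 4 → 8 → 9: 25+21+12 = 58
2 → 1 → 5 → 8 → 9: 14+25+8+12 = 59
The minimum is 47 m via 2 → 7 → 5 → 8 → 9.
So from 2 the first move is to 7.

7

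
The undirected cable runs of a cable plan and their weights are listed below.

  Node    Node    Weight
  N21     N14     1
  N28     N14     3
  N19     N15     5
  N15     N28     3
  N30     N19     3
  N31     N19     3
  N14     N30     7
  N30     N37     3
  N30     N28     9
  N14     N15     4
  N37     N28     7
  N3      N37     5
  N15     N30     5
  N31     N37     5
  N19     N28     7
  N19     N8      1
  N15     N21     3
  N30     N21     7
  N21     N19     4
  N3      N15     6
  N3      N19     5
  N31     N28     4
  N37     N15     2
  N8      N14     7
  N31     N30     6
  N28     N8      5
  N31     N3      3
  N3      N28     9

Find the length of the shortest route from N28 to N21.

4

Running Dijkstra from N28:
N28: 0
N15: 3  (via N28)
N14: 3  (via N28)
N21: 4  (via N14)
Shortest route: N28 → N14 → N21 = 4.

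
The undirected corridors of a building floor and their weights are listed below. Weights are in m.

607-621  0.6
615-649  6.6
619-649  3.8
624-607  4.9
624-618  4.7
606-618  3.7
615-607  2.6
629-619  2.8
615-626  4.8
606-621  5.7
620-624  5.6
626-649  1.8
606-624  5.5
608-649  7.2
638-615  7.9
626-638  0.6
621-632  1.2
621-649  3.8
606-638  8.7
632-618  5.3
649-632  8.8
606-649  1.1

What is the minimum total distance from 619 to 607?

8.2 m

Enumerating some paths:
619 - 649 - 626 - 615 - 607: 3.8+1.8+4.8+2.6 = 13
619 - 649 - 606 - 621 - 607: 3.8+1.1+5.7+0.6 = 11.2
619 - 649 - 621 - 607: 3.8+3.8+0.6 = 8.2
The minimum is 8.2 m via 619 - 649 - 621 - 607.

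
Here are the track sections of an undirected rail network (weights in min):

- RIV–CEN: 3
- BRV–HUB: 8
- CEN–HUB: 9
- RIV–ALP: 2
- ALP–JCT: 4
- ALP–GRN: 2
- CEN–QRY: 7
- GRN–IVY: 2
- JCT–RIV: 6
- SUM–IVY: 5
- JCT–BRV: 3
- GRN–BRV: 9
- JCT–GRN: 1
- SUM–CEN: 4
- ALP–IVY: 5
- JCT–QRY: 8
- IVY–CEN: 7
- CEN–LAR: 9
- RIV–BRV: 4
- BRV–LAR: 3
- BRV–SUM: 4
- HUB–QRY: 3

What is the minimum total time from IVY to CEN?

Shortest distances from IVY:
IVY: 0
GRN: 2  (via IVY)
JCT: 3  (via GRN)
ALP: 4  (via GRN)
SUM: 5  (via IVY)
RIV: 6  (via ALP)
BRV: 6  (via JCT)
CEN: 7  (via IVY)
Shortest route: IVY → CEN = 7 min.

7 min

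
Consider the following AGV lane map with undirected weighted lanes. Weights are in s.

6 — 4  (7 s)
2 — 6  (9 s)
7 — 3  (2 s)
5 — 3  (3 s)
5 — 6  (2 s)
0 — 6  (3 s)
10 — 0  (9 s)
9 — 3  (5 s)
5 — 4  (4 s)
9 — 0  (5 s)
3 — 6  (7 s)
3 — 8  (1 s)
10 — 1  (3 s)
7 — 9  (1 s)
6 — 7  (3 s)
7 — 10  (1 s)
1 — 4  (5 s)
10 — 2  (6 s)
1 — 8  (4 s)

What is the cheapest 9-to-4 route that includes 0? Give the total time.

Best 9 to 0: 9 → 0 costing 5
Best 0 to 4: 0 → 6 → 5 → 4 costing 9
Total via 0: 5 + 9 = 14 s.

14 s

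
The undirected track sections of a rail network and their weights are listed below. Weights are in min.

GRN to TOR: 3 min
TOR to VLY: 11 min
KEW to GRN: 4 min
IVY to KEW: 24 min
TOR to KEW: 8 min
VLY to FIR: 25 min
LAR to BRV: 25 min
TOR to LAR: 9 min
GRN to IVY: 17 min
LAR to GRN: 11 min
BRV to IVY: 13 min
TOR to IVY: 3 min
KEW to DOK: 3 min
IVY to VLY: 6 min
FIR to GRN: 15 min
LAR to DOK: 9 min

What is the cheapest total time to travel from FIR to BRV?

Candidate routes:
FIR → GRN → TOR → IVY → BRV: 15+3+3+13 = 34
FIR → GRN → KEW → TOR → IVY → BRV: 15+4+8+3+13 = 43
FIR → VLY → IVY → BRV: 25+6+13 = 44
Cheapest is FIR → GRN → TOR → IVY → BRV at 34 min.

34 min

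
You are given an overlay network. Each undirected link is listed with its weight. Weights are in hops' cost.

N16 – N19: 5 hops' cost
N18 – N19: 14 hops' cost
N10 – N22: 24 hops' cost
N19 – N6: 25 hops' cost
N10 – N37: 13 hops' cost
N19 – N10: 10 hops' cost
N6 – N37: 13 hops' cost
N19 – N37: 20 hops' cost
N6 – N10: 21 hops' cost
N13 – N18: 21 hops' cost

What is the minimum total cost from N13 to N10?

45 hops' cost

Running Dijkstra from N13:
N13: 0
N18: 21  (via N13)
N19: 35  (via N18)
N16: 40  (via N19)
N10: 45  (via N19)
Shortest route: N13–N18–N19–N10 = 45 hops' cost.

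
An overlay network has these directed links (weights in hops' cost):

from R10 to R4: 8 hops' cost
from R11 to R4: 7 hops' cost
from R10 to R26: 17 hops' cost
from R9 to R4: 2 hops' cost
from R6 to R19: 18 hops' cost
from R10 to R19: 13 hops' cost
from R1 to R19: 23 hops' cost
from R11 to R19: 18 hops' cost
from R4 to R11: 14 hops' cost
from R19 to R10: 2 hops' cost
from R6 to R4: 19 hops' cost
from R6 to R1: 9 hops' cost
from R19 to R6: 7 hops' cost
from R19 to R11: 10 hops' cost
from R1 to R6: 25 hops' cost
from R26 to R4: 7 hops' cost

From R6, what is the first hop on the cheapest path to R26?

R19

Enumerating some paths:
R6–R1–R19–R10–R26: 9+23+2+17 = 51
R6–R19–R10–R26: 18+2+17 = 37
R6–R4–R11–R19–R10–R26: 19+14+18+2+17 = 70
Cheapest is R6–R19–R10–R26 at 37 hops' cost.
So from R6 the first move is to R19.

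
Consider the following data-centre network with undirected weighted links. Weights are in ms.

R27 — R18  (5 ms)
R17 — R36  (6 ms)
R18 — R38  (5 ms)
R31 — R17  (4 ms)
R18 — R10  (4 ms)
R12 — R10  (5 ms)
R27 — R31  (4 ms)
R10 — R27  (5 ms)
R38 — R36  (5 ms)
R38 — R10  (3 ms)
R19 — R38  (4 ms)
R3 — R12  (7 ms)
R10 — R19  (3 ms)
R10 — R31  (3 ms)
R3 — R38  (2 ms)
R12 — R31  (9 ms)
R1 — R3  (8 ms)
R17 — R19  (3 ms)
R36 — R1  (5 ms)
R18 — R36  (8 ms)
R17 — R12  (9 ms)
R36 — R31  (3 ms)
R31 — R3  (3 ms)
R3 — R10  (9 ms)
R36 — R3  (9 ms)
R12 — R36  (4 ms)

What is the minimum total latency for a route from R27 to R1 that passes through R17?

19 ms

Shortest R27→R17: R27–R31–R17 = 8
Best R17 to R1: R17–R36–R1 costing 11
Total via R17: 8 + 11 = 19 ms.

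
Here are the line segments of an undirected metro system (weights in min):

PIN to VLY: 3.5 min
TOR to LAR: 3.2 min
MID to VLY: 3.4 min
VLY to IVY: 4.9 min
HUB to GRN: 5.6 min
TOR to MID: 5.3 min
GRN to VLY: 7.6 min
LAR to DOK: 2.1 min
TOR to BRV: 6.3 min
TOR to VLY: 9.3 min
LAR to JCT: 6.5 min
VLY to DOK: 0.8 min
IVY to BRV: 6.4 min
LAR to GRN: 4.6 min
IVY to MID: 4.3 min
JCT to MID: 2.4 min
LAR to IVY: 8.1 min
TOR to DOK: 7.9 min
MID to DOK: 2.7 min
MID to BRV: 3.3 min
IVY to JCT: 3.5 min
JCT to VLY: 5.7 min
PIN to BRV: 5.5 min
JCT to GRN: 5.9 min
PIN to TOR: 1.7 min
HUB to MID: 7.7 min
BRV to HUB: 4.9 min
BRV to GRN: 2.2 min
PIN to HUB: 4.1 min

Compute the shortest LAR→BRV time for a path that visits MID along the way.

8.1 min

Best LAR to MID: LAR–DOK–MID costing 4.8
Shortest MID→BRV: MID–BRV = 3.3
Total via MID: 4.8 + 3.3 = 8.1 min.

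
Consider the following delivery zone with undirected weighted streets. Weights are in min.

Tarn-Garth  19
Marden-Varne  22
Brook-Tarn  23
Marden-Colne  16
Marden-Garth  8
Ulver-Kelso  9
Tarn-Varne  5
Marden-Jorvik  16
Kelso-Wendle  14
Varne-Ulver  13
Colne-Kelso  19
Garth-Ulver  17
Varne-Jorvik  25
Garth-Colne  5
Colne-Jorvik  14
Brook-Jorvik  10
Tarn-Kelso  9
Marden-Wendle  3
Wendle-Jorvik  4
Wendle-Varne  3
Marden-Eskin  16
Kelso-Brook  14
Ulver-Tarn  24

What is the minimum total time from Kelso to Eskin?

33 min

Settle nodes by increasing distance from Kelso:
Kelso: 0
Tarn: 9  (via Kelso)
Ulver: 9  (via Kelso)
Wendle: 14  (via Kelso)
Brook: 14  (via Kelso)
Varne: 14  (via Tarn)
Marden: 17  (via Wendle)
Jorvik: 18  (via Wendle)
Colne: 19  (via Kelso)
Garth: 24  (via Colne)
Eskin: 33  (via Marden)
Shortest route: Kelso–Wendle–Marden–Eskin = 33 min.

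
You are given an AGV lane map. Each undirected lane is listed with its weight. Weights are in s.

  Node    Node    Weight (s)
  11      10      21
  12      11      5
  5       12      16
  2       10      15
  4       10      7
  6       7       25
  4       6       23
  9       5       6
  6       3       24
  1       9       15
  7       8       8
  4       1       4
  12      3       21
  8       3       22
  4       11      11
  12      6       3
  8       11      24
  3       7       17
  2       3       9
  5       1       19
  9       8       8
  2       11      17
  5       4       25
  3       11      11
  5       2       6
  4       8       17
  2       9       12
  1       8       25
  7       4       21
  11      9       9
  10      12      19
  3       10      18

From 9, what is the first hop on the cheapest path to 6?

11

Enumerating some paths:
9–5–12–6: 6+16+3 = 25
9–11–12–6: 9+5+3 = 17
9–5–2–11–12–6: 6+6+17+5+3 = 37
The minimum is 17 s via 9–11–12–6.
So from 9 the first move is to 11.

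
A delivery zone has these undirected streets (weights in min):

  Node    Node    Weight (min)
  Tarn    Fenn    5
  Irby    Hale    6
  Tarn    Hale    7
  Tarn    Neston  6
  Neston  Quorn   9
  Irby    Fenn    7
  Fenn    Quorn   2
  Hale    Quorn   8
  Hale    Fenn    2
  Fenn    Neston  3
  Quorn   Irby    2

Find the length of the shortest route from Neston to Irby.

Shortest distances from Neston:
Neston: 0
Fenn: 3  (via Neston)
Quorn: 5  (via Fenn)
Hale: 5  (via Fenn)
Tarn: 6  (via Neston)
Irby: 7  (via Quorn)
Shortest route: Neston–Fenn–Quorn–Irby = 7 min.

7 min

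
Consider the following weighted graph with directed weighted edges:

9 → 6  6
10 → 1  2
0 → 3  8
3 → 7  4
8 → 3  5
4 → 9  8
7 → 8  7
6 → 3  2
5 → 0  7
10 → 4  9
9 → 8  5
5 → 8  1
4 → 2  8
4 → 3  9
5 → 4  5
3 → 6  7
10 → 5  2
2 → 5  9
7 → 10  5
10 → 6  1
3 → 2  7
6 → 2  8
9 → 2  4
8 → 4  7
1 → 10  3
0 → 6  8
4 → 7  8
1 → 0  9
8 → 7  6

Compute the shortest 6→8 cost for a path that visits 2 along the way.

Best 6 to 2: 6 → 2 costing 8
Shortest 2→8: 2 → 5 → 8 = 10
Total via 2: 8 + 10 = 18.

18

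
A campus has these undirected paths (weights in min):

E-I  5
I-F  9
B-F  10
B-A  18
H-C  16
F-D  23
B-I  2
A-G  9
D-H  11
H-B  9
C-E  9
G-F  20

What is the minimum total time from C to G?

43 min

Settle nodes by increasing distance from C:
C: 0
E: 9  (via C)
I: 14  (via E)
B: 16  (via I)
H: 16  (via C)
F: 23  (via I)
D: 27  (via H)
A: 34  (via B)
G: 43  (via F)
Shortest route: C–E–I–F–G = 43 min.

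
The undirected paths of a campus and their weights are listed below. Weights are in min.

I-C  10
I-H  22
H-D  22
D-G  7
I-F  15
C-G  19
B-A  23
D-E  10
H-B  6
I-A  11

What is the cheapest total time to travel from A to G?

40 min

Settle nodes by increasing distance from A:
A: 0
I: 11  (via A)
C: 21  (via I)
B: 23  (via A)
F: 26  (via I)
H: 29  (via B)
G: 40  (via C)
Shortest route: A → I → C → G = 40 min.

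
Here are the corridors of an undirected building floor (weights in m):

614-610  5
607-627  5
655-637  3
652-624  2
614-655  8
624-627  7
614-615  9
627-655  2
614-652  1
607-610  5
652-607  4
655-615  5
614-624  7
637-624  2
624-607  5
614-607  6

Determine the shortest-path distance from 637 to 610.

10 m

Running Dijkstra from 637:
637: 0
624: 2  (via 637)
655: 3  (via 637)
652: 4  (via 624)
614: 5  (via 652)
627: 5  (via 655)
607: 7  (via 624)
615: 8  (via 655)
610: 10  (via 614)
Shortest route: 637–624–652–614–610 = 10 m.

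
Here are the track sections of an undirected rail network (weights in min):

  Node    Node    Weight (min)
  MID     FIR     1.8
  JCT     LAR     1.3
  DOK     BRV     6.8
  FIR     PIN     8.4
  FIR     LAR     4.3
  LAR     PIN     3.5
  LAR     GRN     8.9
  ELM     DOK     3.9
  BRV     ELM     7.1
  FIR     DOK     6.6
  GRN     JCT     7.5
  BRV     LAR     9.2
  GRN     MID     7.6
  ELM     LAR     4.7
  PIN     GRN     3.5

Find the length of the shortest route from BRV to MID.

Candidate routes:
BRV → LAR → FIR → MID: 9.2+4.3+1.8 = 15.3
BRV → DOK → FIR → MID: 6.8+6.6+1.8 = 15.2
The minimum is 15.2 min via BRV → DOK → FIR → MID.

15.2 min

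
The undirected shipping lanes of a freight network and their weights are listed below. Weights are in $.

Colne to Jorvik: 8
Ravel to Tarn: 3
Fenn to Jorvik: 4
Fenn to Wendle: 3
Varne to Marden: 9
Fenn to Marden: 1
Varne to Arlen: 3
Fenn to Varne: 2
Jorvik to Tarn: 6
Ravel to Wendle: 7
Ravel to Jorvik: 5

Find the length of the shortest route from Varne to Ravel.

$11

Running Dijkstra from Varne:
Varne: 0
Fenn: 2  (via Varne)
Arlen: 3  (via Varne)
Marden: 3  (via Fenn)
Wendle: 5  (via Fenn)
Jorvik: 6  (via Fenn)
Ravel: 11  (via Jorvik)
Shortest route: Varne → Fenn → Jorvik → Ravel = $11.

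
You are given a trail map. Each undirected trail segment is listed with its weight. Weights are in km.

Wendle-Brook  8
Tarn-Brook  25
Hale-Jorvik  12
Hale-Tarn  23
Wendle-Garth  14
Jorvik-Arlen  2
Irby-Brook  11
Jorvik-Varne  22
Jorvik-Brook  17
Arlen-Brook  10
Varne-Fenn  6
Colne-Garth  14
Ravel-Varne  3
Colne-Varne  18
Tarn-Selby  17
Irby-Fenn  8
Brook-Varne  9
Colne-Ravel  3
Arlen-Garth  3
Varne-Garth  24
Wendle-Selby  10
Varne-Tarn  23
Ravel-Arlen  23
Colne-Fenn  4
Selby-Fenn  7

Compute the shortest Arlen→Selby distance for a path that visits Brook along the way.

Best Arlen to Brook: Arlen–Brook costing 10
Shortest Brook→Selby: Brook–Wendle–Selby = 18
Total via Brook: 10 + 18 = 28 km.

28 km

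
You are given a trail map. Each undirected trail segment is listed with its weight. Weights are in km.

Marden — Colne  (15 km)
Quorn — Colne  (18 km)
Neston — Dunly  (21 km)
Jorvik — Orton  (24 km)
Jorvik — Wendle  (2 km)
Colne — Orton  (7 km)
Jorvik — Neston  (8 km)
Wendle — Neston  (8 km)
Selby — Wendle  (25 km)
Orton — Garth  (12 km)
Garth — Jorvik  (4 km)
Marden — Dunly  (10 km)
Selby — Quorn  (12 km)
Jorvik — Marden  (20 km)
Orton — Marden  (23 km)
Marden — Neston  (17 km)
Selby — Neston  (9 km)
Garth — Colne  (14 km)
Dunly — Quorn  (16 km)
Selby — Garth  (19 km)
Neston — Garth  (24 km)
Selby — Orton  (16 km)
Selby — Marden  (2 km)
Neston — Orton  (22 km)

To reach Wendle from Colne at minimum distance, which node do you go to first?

Candidate routes:
Colne - Garth - Jorvik - Wendle: 14+4+2 = 20
Colne - Orton - Garth - Jorvik - Wendle: 7+12+4+2 = 25
Cheapest is Colne - Garth - Jorvik - Wendle at 20 km.
So from Colne the first move is to Garth.

Garth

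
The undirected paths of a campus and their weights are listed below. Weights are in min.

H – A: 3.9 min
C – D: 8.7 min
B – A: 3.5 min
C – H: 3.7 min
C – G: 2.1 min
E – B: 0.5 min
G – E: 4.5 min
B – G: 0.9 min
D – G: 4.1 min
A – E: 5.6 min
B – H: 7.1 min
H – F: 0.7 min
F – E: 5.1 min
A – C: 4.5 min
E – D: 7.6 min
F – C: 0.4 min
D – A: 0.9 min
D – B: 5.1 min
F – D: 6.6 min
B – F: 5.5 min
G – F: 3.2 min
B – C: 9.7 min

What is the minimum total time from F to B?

3.4 min

Running Dijkstra from F:
F: 0
C: 0.4  (via F)
H: 0.7  (via F)
G: 2.5  (via C)
B: 3.4  (via G)
Shortest route: F → C → G → B = 3.4 min.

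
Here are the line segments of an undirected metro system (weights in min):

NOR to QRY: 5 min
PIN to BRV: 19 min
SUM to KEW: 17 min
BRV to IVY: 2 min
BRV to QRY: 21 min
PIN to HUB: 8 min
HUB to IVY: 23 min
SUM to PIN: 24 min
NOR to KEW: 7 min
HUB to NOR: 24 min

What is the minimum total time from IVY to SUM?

45 min

Compare a few routes:
IVY–BRV–QRY–NOR–KEW–SUM: 2+21+5+7+17 = 52
IVY–BRV–PIN–SUM: 2+19+24 = 45
Cheapest is IVY–BRV–PIN–SUM at 45 min.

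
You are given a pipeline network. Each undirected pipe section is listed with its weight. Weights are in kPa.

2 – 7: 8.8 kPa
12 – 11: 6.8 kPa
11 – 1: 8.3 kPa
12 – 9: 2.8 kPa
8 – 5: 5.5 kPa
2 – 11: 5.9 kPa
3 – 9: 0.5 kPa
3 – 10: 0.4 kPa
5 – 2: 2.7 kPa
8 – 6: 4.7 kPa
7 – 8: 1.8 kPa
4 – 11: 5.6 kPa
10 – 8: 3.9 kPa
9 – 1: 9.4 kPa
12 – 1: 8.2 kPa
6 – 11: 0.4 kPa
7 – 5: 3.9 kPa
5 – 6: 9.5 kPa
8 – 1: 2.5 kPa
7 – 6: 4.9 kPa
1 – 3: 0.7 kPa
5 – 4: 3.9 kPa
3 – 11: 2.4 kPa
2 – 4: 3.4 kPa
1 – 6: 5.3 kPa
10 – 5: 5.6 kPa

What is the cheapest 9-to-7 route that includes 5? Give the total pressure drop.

Shortest 9→5: 9–3–10–5 = 6.5
Best 5 to 7: 5–7 costing 3.9
Total via 5: 6.5 + 3.9 = 10.4 kPa.

10.4 kPa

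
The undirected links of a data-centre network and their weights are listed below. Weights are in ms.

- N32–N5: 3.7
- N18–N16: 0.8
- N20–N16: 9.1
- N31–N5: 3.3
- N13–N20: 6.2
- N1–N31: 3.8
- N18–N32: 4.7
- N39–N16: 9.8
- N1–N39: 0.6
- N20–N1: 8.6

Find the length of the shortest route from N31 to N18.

Compare a few routes:
N31 - N1 - N39 - N16 - N18: 3.8+0.6+9.8+0.8 = 15
N31 - N1 - N20 - N16 - N18: 3.8+8.6+9.1+0.8 = 22.3
N31 - N5 - N32 - N18: 3.3+3.7+4.7 = 11.7
Cheapest is N31 - N5 - N32 - N18 at 11.7 ms.

11.7 ms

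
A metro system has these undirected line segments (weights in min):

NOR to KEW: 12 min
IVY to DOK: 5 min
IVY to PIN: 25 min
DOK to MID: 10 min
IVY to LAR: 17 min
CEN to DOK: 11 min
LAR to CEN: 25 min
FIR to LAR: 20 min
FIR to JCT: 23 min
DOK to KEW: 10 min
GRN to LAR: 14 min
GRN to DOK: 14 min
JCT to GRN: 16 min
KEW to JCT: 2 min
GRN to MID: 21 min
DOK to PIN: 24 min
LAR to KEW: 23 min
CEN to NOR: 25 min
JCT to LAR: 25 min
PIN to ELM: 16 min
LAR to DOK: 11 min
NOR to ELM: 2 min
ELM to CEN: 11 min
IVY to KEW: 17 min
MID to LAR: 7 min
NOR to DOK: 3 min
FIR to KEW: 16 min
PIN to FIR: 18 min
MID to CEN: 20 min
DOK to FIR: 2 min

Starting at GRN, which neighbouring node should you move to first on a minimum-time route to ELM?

Compare a few routes:
GRN → DOK → NOR → ELM: 14+3+2 = 19
GRN → LAR → DOK → NOR → ELM: 14+11+3+2 = 30
The minimum is 19 min via GRN → DOK → NOR → ELM.
So from GRN the first move is to DOK.

DOK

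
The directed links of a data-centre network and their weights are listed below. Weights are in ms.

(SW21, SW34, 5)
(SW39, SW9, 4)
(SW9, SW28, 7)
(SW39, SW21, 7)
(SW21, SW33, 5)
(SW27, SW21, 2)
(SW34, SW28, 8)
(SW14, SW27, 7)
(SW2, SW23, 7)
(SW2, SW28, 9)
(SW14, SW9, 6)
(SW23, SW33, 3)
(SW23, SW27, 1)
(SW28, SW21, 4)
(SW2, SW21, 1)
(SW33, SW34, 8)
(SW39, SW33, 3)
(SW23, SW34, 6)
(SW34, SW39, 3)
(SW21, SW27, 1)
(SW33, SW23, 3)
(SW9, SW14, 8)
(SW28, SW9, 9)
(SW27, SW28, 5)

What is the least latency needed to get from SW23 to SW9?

Candidate routes:
SW23 - SW27 - SW28 - SW9: 1+5+9 = 15
SW23 - SW27 - SW21 - SW34 - SW39 - SW9: 1+2+5+3+4 = 15
SW23 - SW34 - SW39 - SW9: 6+3+4 = 13
The minimum is 13 ms via SW23 - SW34 - SW39 - SW9.

13 ms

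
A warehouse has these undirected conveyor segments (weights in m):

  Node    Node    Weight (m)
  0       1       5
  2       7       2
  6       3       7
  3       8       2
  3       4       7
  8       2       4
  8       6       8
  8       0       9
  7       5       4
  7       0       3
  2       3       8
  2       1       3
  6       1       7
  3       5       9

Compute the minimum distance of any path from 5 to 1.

9 m

Candidate routes:
5 → 7 → 0 → 1: 4+3+5 = 12
5 → 7 → 2 → 1: 4+2+3 = 9
5 → 3 → 8 → 2 → 1: 9+2+4+3 = 18
Cheapest is 5 → 7 → 2 → 1 at 9 m.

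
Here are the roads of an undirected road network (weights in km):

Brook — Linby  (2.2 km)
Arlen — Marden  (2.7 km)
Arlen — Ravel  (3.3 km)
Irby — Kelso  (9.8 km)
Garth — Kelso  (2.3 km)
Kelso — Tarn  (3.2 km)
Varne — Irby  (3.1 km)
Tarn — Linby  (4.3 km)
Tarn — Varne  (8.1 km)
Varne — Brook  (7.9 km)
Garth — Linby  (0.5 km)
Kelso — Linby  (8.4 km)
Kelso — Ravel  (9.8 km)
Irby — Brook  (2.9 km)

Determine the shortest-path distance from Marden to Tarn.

Running Dijkstra from Marden:
Marden: 0
Arlen: 2.7  (via Marden)
Ravel: 6  (via Arlen)
Kelso: 15.8  (via Ravel)
Garth: 18.1  (via Kelso)
Linby: 18.6  (via Garth)
Tarn: 19  (via Kelso)
Shortest route: Marden → Arlen → Ravel → Kelso → Tarn = 19 km.

19 km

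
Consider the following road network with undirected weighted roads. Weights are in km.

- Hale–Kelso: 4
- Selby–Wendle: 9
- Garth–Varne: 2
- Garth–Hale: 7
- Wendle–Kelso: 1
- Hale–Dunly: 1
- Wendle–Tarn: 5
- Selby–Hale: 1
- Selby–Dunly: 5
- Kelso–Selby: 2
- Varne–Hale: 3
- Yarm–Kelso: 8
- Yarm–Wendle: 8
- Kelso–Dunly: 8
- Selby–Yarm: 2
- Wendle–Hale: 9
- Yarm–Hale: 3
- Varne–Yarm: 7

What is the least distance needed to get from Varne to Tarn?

12 km

Compare a few routes:
Varne - Hale - Dunly - Selby - Kelso - Wendle - Tarn: 3+1+5+2+1+5 = 17
Varne - Hale - Kelso - Wendle - Tarn: 3+4+1+5 = 13
Varne - Hale - Yarm - Selby - Kelso - Wendle - Tarn: 3+3+2+2+1+5 = 16
Varne - Hale - Selby - Kelso - Wendle - Tarn: 3+1+2+1+5 = 12
The minimum is 12 km via Varne - Hale - Selby - Kelso - Wendle - Tarn.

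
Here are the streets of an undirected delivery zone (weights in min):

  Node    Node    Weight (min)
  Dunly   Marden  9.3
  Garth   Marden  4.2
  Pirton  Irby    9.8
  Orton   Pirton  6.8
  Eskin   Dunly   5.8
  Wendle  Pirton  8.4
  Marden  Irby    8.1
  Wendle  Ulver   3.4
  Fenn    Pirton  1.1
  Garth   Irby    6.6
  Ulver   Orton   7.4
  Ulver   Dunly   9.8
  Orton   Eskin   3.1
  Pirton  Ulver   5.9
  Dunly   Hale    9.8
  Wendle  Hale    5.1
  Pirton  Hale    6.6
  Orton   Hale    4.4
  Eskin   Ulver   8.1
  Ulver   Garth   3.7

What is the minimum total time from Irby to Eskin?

18.4 min

Enumerating some paths:
Irby–Garth–Ulver–Eskin: 6.6+3.7+8.1 = 18.4
Irby–Pirton–Orton–Eskin: 9.8+6.8+3.1 = 19.7
Cheapest is Irby–Garth–Ulver–Eskin at 18.4 min.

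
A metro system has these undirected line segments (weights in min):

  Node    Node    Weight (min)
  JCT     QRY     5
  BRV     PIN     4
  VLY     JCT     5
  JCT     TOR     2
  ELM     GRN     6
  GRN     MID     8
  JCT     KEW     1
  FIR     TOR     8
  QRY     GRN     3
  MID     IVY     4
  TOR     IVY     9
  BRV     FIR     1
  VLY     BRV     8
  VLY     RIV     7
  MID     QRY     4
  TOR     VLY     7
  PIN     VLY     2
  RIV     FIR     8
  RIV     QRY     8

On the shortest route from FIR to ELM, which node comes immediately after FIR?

Compare a few routes:
FIR → TOR → JCT → QRY → GRN → ELM: 8+2+5+3+6 = 24
FIR → RIV → QRY → GRN → ELM: 8+8+3+6 = 25
FIR → BRV → VLY → JCT → QRY → GRN → ELM: 1+8+5+5+3+6 = 28
FIR → BRV → PIN → VLY → JCT → QRY → GRN → ELM: 1+4+2+5+5+3+6 = 26
Cheapest is FIR → TOR → JCT → QRY → GRN → ELM at 24 min.
So from FIR the first move is to TOR.

TOR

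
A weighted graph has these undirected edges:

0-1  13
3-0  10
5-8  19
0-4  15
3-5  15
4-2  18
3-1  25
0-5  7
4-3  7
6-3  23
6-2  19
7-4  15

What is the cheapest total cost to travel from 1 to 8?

Shortest distances from 1:
1: 0
0: 13  (via 1)
5: 20  (via 0)
3: 23  (via 0)
4: 28  (via 0)
8: 39  (via 5)
Shortest route: 1–0–5–8 = 39.

39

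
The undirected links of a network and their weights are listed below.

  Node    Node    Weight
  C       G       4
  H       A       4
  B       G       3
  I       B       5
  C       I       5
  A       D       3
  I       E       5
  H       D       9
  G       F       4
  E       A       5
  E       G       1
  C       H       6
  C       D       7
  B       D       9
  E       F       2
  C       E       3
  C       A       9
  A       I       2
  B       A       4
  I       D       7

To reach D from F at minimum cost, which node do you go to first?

E

Enumerating some paths:
F–E–A–D: 2+5+3 = 10
F–E–I–A–D: 2+5+2+3 = 12
F–E–C–D: 2+3+7 = 12
The minimum is 10 via F–E–A–D.
So from F the first move is to E.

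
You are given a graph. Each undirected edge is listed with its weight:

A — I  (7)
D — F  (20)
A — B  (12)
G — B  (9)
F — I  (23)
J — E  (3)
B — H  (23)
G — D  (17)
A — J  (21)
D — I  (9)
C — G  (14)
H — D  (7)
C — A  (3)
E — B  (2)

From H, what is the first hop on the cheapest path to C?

Enumerating some paths:
H → D → G → C: 7+17+14 = 38
H → D → I → A → C: 7+9+7+3 = 26
The minimum is 26 via H → D → I → A → C.
So from H the first move is to D.

D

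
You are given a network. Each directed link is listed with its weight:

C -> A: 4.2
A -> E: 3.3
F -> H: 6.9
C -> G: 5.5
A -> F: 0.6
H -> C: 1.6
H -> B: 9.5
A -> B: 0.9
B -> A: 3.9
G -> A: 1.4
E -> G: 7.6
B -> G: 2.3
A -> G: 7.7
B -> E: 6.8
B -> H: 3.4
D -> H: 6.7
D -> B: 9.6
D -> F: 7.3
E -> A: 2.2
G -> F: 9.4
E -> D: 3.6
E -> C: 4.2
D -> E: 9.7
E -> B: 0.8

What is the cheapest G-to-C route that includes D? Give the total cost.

Best G to D: G–A–E–D costing 8.3
Best D to C: D–H–C costing 8.3
Total via D: 8.3 + 8.3 = 16.6.

16.6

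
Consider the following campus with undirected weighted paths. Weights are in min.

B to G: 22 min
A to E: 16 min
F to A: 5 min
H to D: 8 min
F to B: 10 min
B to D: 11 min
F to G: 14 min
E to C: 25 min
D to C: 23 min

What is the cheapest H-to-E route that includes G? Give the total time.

Best H to G: H → D → B → G costing 41
Best G to E: G → F → A → E costing 35
Total via G: 41 + 35 = 76 min.

76 min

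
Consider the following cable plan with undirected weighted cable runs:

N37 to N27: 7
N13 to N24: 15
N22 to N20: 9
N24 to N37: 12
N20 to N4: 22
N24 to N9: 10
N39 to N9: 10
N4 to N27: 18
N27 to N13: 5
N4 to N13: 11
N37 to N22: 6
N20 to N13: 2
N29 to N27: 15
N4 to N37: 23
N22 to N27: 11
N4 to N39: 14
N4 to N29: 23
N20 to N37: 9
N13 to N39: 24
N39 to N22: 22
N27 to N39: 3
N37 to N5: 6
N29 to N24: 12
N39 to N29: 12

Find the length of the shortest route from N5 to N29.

28

Running Dijkstra from N5:
N5: 0
N37: 6  (via N5)
N22: 12  (via N37)
N27: 13  (via N37)
N20: 15  (via N37)
N39: 16  (via N27)
N13: 17  (via N20)
N24: 18  (via N37)
N9: 26  (via N39)
N29: 28  (via N27)
Shortest route: N5–N37–N27–N29 = 28.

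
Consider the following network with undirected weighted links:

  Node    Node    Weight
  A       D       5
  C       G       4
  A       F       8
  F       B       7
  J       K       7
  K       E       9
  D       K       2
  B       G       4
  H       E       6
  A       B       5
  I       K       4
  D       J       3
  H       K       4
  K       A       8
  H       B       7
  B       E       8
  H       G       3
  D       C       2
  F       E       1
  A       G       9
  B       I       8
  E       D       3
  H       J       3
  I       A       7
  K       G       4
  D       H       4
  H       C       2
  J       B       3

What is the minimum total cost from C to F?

6

Running Dijkstra from C:
C: 0
D: 2  (via C)
H: 2  (via C)
G: 4  (via C)
K: 4  (via D)
E: 5  (via D)
J: 5  (via D)
F: 6  (via E)
Shortest route: C → D → E → F = 6.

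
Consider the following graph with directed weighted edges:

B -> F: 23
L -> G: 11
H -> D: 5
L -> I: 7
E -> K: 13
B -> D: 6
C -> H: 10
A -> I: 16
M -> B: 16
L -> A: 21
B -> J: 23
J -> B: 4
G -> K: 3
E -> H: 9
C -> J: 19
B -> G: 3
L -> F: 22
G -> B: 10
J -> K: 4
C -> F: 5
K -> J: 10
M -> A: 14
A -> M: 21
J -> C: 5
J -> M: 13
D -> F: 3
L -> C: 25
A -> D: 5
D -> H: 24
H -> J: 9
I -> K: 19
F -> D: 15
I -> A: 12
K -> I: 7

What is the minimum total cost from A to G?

Running Dijkstra from A:
A: 0
D: 5  (via A)
F: 8  (via D)
I: 16  (via A)
M: 21  (via A)
H: 29  (via D)
K: 35  (via I)
B: 37  (via M)
J: 38  (via H)
G: 40  (via B)
Shortest route: A–M–B–G = 40.

40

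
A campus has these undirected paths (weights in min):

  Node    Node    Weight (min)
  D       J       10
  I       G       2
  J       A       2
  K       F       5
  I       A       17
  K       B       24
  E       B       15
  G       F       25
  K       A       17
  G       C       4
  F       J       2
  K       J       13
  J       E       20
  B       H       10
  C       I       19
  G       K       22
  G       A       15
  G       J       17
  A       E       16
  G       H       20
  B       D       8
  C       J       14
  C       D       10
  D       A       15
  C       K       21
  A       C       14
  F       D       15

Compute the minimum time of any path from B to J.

Enumerating some paths:
B - D - F - J: 8+15+2 = 25
B - D - A - J: 8+15+2 = 25
B - D - J: 8+10 = 18
The minimum is 18 min via B - D - J.

18 min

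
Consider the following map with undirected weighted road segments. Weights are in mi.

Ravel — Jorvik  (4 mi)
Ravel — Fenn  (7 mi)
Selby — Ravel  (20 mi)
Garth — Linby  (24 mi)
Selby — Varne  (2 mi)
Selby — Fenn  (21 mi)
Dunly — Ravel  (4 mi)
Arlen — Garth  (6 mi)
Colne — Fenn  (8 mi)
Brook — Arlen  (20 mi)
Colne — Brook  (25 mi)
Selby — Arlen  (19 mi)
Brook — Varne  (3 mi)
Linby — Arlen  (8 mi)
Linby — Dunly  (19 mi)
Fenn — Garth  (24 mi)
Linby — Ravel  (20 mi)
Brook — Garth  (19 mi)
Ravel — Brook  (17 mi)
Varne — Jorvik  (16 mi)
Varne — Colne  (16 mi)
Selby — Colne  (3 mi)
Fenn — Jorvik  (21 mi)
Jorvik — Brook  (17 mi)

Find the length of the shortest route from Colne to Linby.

30 mi

Shortest distances from Colne:
Colne: 0
Selby: 3  (via Colne)
Varne: 5  (via Selby)
Brook: 8  (via Varne)
Fenn: 8  (via Colne)
Ravel: 15  (via Fenn)
Dunly: 19  (via Ravel)
Jorvik: 19  (via Ravel)
Arlen: 22  (via Selby)
Garth: 27  (via Brook)
Linby: 30  (via Arlen)
Shortest route: Colne → Selby → Arlen → Linby = 30 mi.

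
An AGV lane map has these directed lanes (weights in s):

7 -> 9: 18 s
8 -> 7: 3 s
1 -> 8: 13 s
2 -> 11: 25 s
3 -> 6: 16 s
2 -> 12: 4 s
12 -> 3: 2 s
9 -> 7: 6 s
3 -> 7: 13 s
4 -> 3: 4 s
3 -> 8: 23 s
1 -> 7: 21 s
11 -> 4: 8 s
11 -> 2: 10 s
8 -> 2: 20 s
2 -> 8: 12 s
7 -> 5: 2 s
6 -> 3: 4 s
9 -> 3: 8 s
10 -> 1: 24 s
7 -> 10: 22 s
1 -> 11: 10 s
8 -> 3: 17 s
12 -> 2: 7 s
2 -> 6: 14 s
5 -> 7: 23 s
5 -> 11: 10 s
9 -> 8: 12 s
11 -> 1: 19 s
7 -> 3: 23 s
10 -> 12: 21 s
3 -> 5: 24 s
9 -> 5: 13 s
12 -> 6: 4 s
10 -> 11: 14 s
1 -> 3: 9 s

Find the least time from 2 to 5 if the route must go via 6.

27 s

Shortest 2→6: 2 → 12 → 6 = 8
Best 6 to 5: 6 → 3 → 7 → 5 costing 19
Total via 6: 8 + 19 = 27 s.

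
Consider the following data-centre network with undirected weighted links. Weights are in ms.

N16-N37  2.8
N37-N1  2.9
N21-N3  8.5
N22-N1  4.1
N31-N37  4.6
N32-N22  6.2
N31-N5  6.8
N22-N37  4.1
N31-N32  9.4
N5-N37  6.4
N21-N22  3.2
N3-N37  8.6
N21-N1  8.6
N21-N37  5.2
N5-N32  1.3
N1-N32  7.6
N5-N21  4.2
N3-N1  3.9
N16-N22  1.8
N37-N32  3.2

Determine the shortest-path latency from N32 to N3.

10 ms

Compare a few routes:
N32 → N1 → N3: 7.6+3.9 = 11.5
N32 → N37 → N1 → N3: 3.2+2.9+3.9 = 10
Cheapest is N32 → N37 → N1 → N3 at 10 ms.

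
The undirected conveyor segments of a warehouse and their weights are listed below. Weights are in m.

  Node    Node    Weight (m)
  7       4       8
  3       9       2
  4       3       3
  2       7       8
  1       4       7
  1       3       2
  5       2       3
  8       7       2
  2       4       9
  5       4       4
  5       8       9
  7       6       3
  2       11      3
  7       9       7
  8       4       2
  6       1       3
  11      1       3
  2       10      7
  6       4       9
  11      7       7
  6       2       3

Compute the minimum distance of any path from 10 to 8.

15 m

Running Dijkstra from 10:
10: 0
2: 7  (via 10)
5: 10  (via 2)
6: 10  (via 2)
11: 10  (via 2)
1: 13  (via 6)
7: 13  (via 6)
4: 14  (via 5)
3: 15  (via 1)
8: 15  (via 7)
Shortest route: 10 → 2 → 6 → 7 → 8 = 15 m.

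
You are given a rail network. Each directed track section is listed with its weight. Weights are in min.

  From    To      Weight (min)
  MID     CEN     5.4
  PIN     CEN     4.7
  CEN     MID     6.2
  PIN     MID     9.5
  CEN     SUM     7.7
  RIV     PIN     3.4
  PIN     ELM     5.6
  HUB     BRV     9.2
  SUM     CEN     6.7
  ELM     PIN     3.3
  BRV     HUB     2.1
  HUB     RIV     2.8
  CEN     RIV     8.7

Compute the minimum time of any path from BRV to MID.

17.8 min

Shortest distances from BRV:
BRV: 0
HUB: 2.1  (via BRV)
RIV: 4.9  (via HUB)
PIN: 8.3  (via RIV)
CEN: 13  (via PIN)
ELM: 13.9  (via PIN)
MID: 17.8  (via PIN)
Shortest route: BRV → HUB → RIV → PIN → MID = 17.8 min.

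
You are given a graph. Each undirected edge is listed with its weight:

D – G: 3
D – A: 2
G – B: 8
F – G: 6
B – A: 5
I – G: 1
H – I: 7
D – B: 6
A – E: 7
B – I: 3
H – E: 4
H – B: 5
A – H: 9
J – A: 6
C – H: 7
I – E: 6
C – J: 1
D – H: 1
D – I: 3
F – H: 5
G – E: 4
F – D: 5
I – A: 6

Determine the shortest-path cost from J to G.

11

Settle nodes by increasing distance from J:
J: 0
C: 1  (via J)
A: 6  (via J)
D: 8  (via A)
H: 8  (via C)
B: 11  (via A)
G: 11  (via D)
Shortest route: J–A–D–G = 11.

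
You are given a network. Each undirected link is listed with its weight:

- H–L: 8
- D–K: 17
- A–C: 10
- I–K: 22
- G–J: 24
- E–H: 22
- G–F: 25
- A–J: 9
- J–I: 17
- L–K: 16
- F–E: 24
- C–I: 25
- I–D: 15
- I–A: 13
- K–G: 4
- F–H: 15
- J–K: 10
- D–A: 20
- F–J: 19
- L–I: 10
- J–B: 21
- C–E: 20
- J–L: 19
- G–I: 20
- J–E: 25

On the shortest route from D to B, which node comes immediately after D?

K

Candidate routes:
D–A–J–B: 20+9+21 = 50
D–I–J–B: 15+17+21 = 53
D–K–J–B: 17+10+21 = 48
Cheapest is D–K–J–B at 48.
So from D the first move is to K.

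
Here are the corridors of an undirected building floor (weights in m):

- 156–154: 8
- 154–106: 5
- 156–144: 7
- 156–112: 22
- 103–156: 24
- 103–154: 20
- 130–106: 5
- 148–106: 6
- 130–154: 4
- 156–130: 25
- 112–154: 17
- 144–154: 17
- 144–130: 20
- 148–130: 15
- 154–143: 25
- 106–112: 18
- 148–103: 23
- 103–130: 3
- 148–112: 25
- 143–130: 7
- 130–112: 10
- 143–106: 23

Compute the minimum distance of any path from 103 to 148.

Candidate routes:
103 → 130 → 154 → 106 → 148: 3+4+5+6 = 18
103 → 130 → 148: 3+15 = 18
103 → 130 → 106 → 148: 3+5+6 = 14
Cheapest is 103 → 130 → 106 → 148 at 14 m.

14 m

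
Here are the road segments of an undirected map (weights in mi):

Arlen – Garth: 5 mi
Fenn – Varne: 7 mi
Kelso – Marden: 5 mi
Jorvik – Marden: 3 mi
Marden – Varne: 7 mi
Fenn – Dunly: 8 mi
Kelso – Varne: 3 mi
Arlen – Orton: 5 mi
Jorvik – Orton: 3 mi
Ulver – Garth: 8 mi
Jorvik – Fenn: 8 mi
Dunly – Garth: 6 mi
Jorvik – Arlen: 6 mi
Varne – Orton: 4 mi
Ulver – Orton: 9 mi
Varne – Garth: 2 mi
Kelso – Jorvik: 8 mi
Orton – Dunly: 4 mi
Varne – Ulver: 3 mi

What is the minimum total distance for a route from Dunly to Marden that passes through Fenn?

19 mi

Best Dunly to Fenn: Dunly–Fenn costing 8
Best Fenn to Marden: Fenn–Jorvik–Marden costing 11
Total via Fenn: 8 + 11 = 19 mi.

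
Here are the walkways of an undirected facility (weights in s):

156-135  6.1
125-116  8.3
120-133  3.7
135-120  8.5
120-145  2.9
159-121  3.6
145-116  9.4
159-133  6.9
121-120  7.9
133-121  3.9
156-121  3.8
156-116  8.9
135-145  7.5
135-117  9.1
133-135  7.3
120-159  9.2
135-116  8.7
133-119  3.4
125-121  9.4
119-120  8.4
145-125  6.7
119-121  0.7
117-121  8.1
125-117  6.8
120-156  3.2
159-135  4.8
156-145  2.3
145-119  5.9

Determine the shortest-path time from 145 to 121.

Candidate routes:
145–119–121: 5.9+0.7 = 6.6
145–156–121: 2.3+3.8 = 6.1
145–120–156–121: 2.9+3.2+3.8 = 9.9
The minimum is 6.1 s via 145–156–121.

6.1 s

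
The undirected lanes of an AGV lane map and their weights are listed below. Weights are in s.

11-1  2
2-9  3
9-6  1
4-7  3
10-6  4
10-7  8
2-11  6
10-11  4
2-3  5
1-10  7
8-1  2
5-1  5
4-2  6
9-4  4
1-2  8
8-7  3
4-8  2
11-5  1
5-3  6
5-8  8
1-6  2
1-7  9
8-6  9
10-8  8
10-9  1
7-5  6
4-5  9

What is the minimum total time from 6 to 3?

9 s

Enumerating some paths:
6 - 1 - 5 - 3: 2+5+6 = 13
6 - 9 - 10 - 11 - 5 - 3: 1+1+4+1+6 = 13
6 - 9 - 2 - 3: 1+3+5 = 9
6 - 1 - 11 - 5 - 3: 2+2+1+6 = 11
The minimum is 9 s via 6 - 9 - 2 - 3.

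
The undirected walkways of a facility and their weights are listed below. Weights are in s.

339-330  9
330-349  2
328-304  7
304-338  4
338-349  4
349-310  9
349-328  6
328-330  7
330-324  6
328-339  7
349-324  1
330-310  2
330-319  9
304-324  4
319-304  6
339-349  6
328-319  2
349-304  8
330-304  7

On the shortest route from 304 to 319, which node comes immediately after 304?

319

Compare a few routes:
304 → 319: 6 = 6
304 → 328 → 319: 7+2 = 9
304 → 324 → 349 → 328 → 319: 4+1+6+2 = 13
Cheapest is 304 → 319 at 6 s.
So from 304 the first move is to 319.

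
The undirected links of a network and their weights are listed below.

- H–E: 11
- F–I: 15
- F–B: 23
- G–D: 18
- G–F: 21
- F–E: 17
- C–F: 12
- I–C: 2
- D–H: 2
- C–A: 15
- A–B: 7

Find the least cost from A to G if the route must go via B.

Best A to B: A → B costing 7
Shortest B→G: B → F → G = 44
Total via B: 7 + 44 = 51.

51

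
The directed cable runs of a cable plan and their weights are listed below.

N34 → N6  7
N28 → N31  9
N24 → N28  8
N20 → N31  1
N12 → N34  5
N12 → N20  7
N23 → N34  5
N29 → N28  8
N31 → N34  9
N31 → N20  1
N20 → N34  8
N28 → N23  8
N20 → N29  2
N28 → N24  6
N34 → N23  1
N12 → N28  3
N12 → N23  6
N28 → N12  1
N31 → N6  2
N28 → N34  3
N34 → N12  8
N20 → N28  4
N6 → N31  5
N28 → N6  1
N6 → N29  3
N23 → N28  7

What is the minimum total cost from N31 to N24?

Shortest distances from N31:
N31: 0
N20: 1  (via N31)
N6: 2  (via N31)
N29: 3  (via N20)
N28: 5  (via N20)
N12: 6  (via N28)
N34: 8  (via N28)
N23: 9  (via N34)
N24: 11  (via N28)
Shortest route: N31 → N20 → N28 → N24 = 11.

11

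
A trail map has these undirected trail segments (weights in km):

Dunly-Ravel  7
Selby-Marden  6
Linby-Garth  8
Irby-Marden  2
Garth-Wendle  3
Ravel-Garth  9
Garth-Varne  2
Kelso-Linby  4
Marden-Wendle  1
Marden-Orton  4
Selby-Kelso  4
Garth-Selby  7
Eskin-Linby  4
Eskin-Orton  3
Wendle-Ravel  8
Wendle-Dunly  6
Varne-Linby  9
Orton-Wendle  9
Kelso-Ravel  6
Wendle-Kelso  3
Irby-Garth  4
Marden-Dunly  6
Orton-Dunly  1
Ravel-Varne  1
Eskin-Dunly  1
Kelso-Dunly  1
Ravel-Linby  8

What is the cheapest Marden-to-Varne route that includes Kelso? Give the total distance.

11 km

Shortest Marden→Kelso: Marden → Wendle → Kelso = 4
Shortest Kelso→Varne: Kelso → Ravel → Varne = 7
Total via Kelso: 4 + 7 = 11 km.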